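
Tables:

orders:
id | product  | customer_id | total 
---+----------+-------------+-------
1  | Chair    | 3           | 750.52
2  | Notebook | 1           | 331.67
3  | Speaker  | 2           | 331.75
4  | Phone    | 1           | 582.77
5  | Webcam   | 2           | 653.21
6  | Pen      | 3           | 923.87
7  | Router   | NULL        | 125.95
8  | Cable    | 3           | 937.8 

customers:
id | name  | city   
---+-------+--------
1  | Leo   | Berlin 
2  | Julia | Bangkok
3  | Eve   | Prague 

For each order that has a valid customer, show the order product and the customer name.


INNER JOIN keeps only orders rows whose customer_id matches an id in customers. Walk through each order:
  - order 1 (Chair): customer_id=3 -> matches Eve
  - order 2 (Notebook): customer_id=1 -> matches Leo
  - order 3 (Speaker): customer_id=2 -> matches Julia
  - order 4 (Phone): customer_id=1 -> matches Leo
  - order 5 (Webcam): customer_id=2 -> matches Julia
  - order 6 (Pen): customer_id=3 -> matches Eve
  - order 7 (Router): customer_id=NULL, no match -> dropped
  - order 8 (Cable): customer_id=3 -> matches Eve
So 1 of 8 rows is dropped.

SQL:
SELECT a.product, b.name AS customer
FROM orders a
INNER JOIN customers b ON a.customer_id = b.id

Result:
product  | customer
---------+---------
Chair    | Eve     
Notebook | Leo     
Speaker  | Julia   
Phone    | Leo     
Webcam   | Julia   
Pen      | Eve     
Cable    | Eve     


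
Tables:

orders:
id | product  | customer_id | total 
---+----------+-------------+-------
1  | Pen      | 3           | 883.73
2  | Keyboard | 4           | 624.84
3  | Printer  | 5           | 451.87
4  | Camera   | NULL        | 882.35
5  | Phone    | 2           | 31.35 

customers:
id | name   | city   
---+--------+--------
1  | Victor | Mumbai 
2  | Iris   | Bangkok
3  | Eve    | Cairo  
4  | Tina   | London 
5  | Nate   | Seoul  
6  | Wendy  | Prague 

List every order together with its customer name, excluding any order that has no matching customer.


INNER JOIN keeps only orders rows whose customer_id matches an id in customers. Walk through each order:
  - order 1 (Pen): customer_id=3 -> matches Eve
  - order 2 (Keyboard): customer_id=4 -> matches Tina
  - order 3 (Printer): customer_id=5 -> matches Nate
  - order 4 (Camera): customer_id=NULL, no match -> dropped
  - order 5 (Phone): customer_id=2 -> matches Iris
So 1 of 5 rows is dropped.

SQL:
SELECT a.product, b.name AS customer
FROM orders a
INNER JOIN customers b ON a.customer_id = b.id

Result:
product  | customer
---------+---------
Pen      | Eve     
Keyboard | Tina    
Printer  | Nate    
Phone    | Iris    


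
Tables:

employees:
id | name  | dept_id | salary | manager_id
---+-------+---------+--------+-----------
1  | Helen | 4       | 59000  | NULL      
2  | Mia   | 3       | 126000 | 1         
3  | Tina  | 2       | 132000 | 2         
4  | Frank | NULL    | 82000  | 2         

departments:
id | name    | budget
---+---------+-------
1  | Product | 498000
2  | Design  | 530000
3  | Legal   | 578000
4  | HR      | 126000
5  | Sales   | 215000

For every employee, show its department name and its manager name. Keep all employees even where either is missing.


Two LEFT JOINs from the same base table employees: one to departments via dept_id, one to employees itself via manager_id. Both are LEFT so every employee is preserved.
Match against departments:
  - employee 1 (Helen): dept_id=4 -> matches HR
  - employee 2 (Mia): dept_id=3 -> matches Legal
  - employee 3 (Tina): dept_id=2 -> matches Design
  - employee 4 (Frank): dept_id=NULL, no match -> kept with NULL
Match against employees (self):
  - employee 1 (Helen): manager_id=NULL -> NULL
  - employee 2 (Mia): manager_id=1 -> Helen
  - employee 3 (Tina): manager_id=2 -> Mia
  - employee 4 (Frank): manager_id=2 -> Mia

SQL:
SELECT a.name, b.name AS department, c.name AS manager
FROM employees a
LEFT JOIN departments b ON a.dept_id = b.id
LEFT JOIN employees c ON a.manager_id = c.id

Result:
name  | department | manager
------+------------+--------
Helen | HR         | NULL   
Mia   | Legal      | Helen  
Tina  | Design     | Mia    
Frank | NULL       | Mia    


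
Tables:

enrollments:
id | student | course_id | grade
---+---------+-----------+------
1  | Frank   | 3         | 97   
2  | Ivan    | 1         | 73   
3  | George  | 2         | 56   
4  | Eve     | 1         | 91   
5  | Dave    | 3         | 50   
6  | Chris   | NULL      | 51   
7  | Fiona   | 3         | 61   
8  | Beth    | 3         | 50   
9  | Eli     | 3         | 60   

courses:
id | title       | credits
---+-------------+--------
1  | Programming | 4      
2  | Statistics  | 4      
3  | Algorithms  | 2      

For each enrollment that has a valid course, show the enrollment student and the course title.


INNER JOIN keeps only enrollments rows whose course_id matches an id in courses. Walk through each enrollment:
  - enrollment 1 (Frank): course_id=3 -> matches Algorithms
  - enrollment 2 (Ivan): course_id=1 -> matches Programming
  - enrollment 3 (George): course_id=2 -> matches Statistics
  - enrollment 4 (Eve): course_id=1 -> matches Programming
  - enrollment 5 (Dave): course_id=3 -> matches Algorithms
  - enrollment 6 (Chris): course_id=NULL, no match -> dropped
  - enrollment 7 (Fiona): course_id=3 -> matches Algorithms
  - enrollment 8 (Beth): course_id=3 -> matches Algorithms
  - enrollment 9 (Eli): course_id=3 -> matches Algorithms
So 1 of 9 rows is dropped.

SQL:
SELECT a.student, b.title AS course
FROM enrollments a
INNER JOIN courses b ON a.course_id = b.id

Result:
student | course     
--------+------------
Frank   | Algorithms 
Ivan    | Programming
George  | Statistics 
Eve     | Programming
Dave    | Algorithms 
Fiona   | Algorithms 
Beth    | Algorithms 
Eli     | Algorithms 


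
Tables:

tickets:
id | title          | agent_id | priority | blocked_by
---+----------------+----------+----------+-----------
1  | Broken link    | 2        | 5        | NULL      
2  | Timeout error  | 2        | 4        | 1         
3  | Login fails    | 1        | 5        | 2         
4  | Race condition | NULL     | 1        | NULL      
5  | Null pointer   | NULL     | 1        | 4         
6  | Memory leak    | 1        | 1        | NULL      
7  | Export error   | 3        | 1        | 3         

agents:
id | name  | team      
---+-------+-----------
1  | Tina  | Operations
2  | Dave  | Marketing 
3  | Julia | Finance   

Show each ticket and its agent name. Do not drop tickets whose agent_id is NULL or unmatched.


LEFT JOIN keeps every row from tickets (the left table); where agent_id has no match in agents, the agent columns become NULL. Walk through each ticket:
  - ticket 1 (Broken link): agent_id=2 -> matches Dave
  - ticket 2 (Timeout error): agent_id=2 -> matches Dave
  - ticket 3 (Login fails): agent_id=1 -> matches Tina
  - ticket 4 (Race condition): agent_id=NULL, no match -> kept with NULL
  - ticket 5 (Null pointer): agent_id=NULL, no match -> kept with NULL
  - ticket 6 (Memory leak): agent_id=1 -> matches Tina
  - ticket 7 (Export error): agent_id=3 -> matches Julia
All 7 rows appear; 2 have NULL agent.

SQL:
SELECT a.title, b.name AS agent
FROM tickets a
LEFT JOIN agents b ON a.agent_id = b.id

Result:
title          | agent
---------------+------
Broken link    | Dave 
Timeout error  | Dave 
Login fails    | Tina 
Race condition | NULL 
Null pointer   | NULL 
Memory leak    | Tina 
Export error   | Julia


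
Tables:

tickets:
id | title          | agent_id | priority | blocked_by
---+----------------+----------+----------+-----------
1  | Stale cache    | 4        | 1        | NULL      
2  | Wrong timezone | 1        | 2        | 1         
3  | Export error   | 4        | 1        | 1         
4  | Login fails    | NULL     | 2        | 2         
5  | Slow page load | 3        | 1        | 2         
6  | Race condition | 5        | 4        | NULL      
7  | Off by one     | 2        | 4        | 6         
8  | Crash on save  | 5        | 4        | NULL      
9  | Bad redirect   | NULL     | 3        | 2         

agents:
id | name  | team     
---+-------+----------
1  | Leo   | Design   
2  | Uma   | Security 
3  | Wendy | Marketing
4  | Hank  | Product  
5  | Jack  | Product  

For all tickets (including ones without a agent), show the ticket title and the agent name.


LEFT JOIN keeps every row from tickets (the left table); where agent_id has no match in agents, the agent columns become NULL. Walk through each ticket:
  - ticket 1 (Stale cache): agent_id=4 -> matches Hank
  - ticket 2 (Wrong timezone): agent_id=1 -> matches Leo
  - ticket 3 (Export error): agent_id=4 -> matches Hank
  - ticket 4 (Login fails): agent_id=NULL, no match -> kept with NULL
  - ticket 5 (Slow page load): agent_id=3 -> matches Wendy
  - ticket 6 (Race condition): agent_id=5 -> matches Jack
  - ticket 7 (Off by one): agent_id=2 -> matches Uma
  - ticket 8 (Crash on save): agent_id=5 -> matches Jack
  - ticket 9 (Bad redirect): agent_id=NULL, no match -> kept with NULL
All 9 rows appear; 2 have NULL agent.

SQL:
SELECT a.title, b.name AS agent
FROM tickets a
LEFT JOIN agents b ON a.agent_id = b.id

Result:
title          | agent
---------------+------
Stale cache    | Hank 
Wrong timezone | Leo  
Export error   | Hank 
Login fails    | NULL 
Slow page load | Wendy
Race condition | Jack 
Off by one     | Uma  
Crash on save  | Jack 
Bad redirect   | NULL 


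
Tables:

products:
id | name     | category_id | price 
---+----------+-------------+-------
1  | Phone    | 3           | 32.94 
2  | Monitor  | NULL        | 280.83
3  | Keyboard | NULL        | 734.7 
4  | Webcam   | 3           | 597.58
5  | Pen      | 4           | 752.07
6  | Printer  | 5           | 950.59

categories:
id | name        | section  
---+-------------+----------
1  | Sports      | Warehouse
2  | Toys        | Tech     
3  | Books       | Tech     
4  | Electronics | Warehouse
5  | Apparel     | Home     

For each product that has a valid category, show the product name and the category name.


INNER JOIN keeps only products rows whose category_id matches an id in categories. Walk through each product:
  - product 1 (Phone): category_id=3 -> matches Books
  - product 2 (Monitor): category_id=NULL, no match -> dropped
  - product 3 (Keyboard): category_id=NULL, no match -> dropped
  - product 4 (Webcam): category_id=3 -> matches Books
  - product 5 (Pen): category_id=4 -> matches Electronics
  - product 6 (Printer): category_id=5 -> matches Apparel
So 2 of 6 rows are dropped.

SQL:
SELECT a.name, b.name AS category
FROM products a
INNER JOIN categories b ON a.category_id = b.id

Result:
name    | category   
--------+------------
Phone   | Books      
Webcam  | Books      
Pen     | Electronics
Printer | Apparel    


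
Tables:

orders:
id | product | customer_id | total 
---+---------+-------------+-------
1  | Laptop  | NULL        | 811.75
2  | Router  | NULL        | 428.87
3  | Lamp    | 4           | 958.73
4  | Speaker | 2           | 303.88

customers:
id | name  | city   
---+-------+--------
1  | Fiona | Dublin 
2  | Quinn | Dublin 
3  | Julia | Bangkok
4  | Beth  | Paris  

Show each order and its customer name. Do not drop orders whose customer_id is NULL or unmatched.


LEFT JOIN keeps every row from orders (the left table); where customer_id has no match in customers, the customer columns become NULL. Walk through each order:
  - order 1 (Laptop): customer_id=NULL, no match -> kept with NULL
  - order 2 (Router): customer_id=NULL, no match -> kept with NULL
  - order 3 (Lamp): customer_id=4 -> matches Beth
  - order 4 (Speaker): customer_id=2 -> matches Quinn
All 4 rows appear; 2 have NULL customer.

SQL:
SELECT a.product, b.name AS customer
FROM orders a
LEFT JOIN customers b ON a.customer_id = b.id

Result:
product | customer
--------+---------
Laptop  | NULL    
Router  | NULL    
Lamp    | Beth    
Speaker | Quinn   


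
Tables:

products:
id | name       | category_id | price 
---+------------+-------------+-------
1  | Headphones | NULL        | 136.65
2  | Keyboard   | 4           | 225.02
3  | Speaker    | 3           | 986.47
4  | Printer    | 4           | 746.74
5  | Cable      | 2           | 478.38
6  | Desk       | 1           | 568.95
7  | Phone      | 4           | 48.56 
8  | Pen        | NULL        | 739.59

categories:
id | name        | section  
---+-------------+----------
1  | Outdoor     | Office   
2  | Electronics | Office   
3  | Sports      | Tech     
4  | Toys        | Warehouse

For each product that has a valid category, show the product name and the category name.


INNER JOIN keeps only products rows whose category_id matches an id in categories. Walk through each product:
  - product 1 (Headphones): category_id=NULL, no match -> dropped
  - product 2 (Keyboard): category_id=4 -> matches Toys
  - product 3 (Speaker): category_id=3 -> matches Sports
  - product 4 (Printer): category_id=4 -> matches Toys
  - product 5 (Cable): category_id=2 -> matches Electronics
  - product 6 (Desk): category_id=1 -> matches Outdoor
  - product 7 (Phone): category_id=4 -> matches Toys
  - product 8 (Pen): category_id=NULL, no match -> dropped
So 2 of 8 rows are dropped.

SQL:
SELECT a.name, b.name AS category
FROM products a
INNER JOIN categories b ON a.category_id = b.id

Result:
name     | category   
---------+------------
Keyboard | Toys       
Speaker  | Sports     
Printer  | Toys       
Cable    | Electronics
Desk     | Outdoor    
Phone    | Toys       


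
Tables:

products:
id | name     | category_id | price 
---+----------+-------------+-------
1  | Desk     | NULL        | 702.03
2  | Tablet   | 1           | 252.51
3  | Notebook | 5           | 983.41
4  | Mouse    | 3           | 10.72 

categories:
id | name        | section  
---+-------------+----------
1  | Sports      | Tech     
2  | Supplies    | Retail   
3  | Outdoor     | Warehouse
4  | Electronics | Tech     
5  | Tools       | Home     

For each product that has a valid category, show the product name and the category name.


INNER JOIN keeps only products rows whose category_id matches an id in categories. Walk through each product:
  - product 1 (Desk): category_id=NULL, no match -> dropped
  - product 2 (Tablet): category_id=1 -> matches Sports
  - product 3 (Notebook): category_id=5 -> matches Tools
  - product 4 (Mouse): category_id=3 -> matches Outdoor
So 1 of 4 rows is dropped.

SQL:
SELECT a.name, b.name AS category
FROM products a
INNER JOIN categories b ON a.category_id = b.id

Result:
name     | category
---------+---------
Tablet   | Sports  
Notebook | Tools   
Mouse    | Outdoor 


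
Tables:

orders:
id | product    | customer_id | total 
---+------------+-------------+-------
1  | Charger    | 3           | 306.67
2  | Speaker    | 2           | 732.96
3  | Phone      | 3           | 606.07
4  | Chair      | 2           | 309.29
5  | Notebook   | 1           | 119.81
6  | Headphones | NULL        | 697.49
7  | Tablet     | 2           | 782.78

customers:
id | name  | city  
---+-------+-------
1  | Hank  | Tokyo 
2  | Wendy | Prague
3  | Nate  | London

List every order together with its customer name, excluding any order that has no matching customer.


INNER JOIN keeps only orders rows whose customer_id matches an id in customers. Walk through each order:
  - order 1 (Charger): customer_id=3 -> matches Nate
  - order 2 (Speaker): customer_id=2 -> matches Wendy
  - order 3 (Phone): customer_id=3 -> matches Nate
  - order 4 (Chair): customer_id=2 -> matches Wendy
  - order 5 (Notebook): customer_id=1 -> matches Hank
  - order 6 (Headphones): customer_id=NULL, no match -> dropped
  - order 7 (Tablet): customer_id=2 -> matches Wendy
So 1 of 7 rows is dropped.

SQL:
SELECT a.product, b.name AS customer
FROM orders a
INNER JOIN customers b ON a.customer_id = b.id

Result:
product  | customer
---------+---------
Charger  | Nate    
Speaker  | Wendy   
Phone    | Nate    
Chair    | Wendy   
Notebook | Hank    
Tablet   | Wendy   


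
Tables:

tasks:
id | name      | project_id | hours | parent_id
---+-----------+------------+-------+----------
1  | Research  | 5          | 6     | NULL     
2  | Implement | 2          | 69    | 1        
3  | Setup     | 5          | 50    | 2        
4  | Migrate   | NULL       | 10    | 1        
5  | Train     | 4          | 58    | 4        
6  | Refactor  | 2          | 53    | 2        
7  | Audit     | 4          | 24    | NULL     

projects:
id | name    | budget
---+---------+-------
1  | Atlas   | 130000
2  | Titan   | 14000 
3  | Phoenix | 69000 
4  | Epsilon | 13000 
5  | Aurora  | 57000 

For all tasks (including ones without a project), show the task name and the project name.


LEFT JOIN keeps every row from tasks (the left table); where project_id has no match in projects, the project columns become NULL. Walk through each task:
  - task 1 (Research): project_id=5 -> matches Aurora
  - task 2 (Implement): project_id=2 -> matches Titan
  - task 3 (Setup): project_id=5 -> matches Aurora
  - task 4 (Migrate): project_id=NULL, no match -> kept with NULL
  - task 5 (Train): project_id=4 -> matches Epsilon
  - task 6 (Refactor): project_id=2 -> matches Titan
  - task 7 (Audit): project_id=4 -> matches Epsilon
All 7 rows appear; 1 has NULL project.

SQL:
SELECT a.name, b.name AS project
FROM tasks a
LEFT JOIN projects b ON a.project_id = b.id

Result:
name      | project
----------+--------
Research  | Aurora 
Implement | Titan  
Setup     | Aurora 
Migrate   | NULL   
Train     | Epsilon
Refactor  | Titan  
Audit     | Epsilon


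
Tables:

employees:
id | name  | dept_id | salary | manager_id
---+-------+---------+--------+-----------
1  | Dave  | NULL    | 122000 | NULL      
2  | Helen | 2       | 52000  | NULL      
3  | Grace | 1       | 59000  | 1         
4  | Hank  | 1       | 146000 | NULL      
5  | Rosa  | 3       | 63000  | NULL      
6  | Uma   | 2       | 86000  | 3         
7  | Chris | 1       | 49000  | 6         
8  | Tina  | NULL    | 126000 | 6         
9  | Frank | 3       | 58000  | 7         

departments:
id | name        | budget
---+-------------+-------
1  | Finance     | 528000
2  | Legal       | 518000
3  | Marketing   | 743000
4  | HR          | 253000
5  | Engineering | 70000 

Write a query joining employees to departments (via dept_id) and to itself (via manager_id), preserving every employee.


Two LEFT JOINs from the same base table employees: one to departments via dept_id, one to employees itself via manager_id. Both are LEFT so every employee is preserved.
Match against departments:
  - employee 1 (Dave): dept_id=NULL, no match -> kept with NULL
  - employee 2 (Helen): dept_id=2 -> matches Legal
  - employee 3 (Grace): dept_id=1 -> matches Finance
  - employee 4 (Hank): dept_id=1 -> matches Finance
  - employee 5 (Rosa): dept_id=3 -> matches Marketing
  - employee 6 (Uma): dept_id=2 -> matches Legal
  - employee 7 (Chris): dept_id=1 -> matches Finance
  - employee 8 (Tina): dept_id=NULL, no match -> kept with NULL
  - employee 9 (Frank): dept_id=3 -> matches Marketing
Match against employees (self):
  - employee 1 (Dave): manager_id=NULL -> NULL
  - employee 2 (Helen): manager_id=NULL -> NULL
  - employee 3 (Grace): manager_id=1 -> Dave
  - employee 4 (Hank): manager_id=NULL -> NULL
  - employee 5 (Rosa): manager_id=NULL -> NULL
  - employee 6 (Uma): manager_id=3 -> Grace
  - employee 7 (Chris): manager_id=6 -> Uma
  - employee 8 (Tina): manager_id=6 -> Uma
  - employee 9 (Frank): manager_id=7 -> Chris

SQL:
SELECT a.name, b.name AS department, c.name AS manager
FROM employees a
LEFT JOIN departments b ON a.dept_id = b.id
LEFT JOIN employees c ON a.manager_id = c.id

Result:
name  | department | manager
------+------------+--------
Dave  | NULL       | NULL   
Helen | Legal      | NULL   
Grace | Finance    | Dave   
Hank  | Finance    | NULL   
Rosa  | Marketing  | NULL   
Uma   | Legal      | Grace  
Chris | Finance    | Uma    
Tina  | NULL       | Uma    
Frank | Marketing  | Chris  


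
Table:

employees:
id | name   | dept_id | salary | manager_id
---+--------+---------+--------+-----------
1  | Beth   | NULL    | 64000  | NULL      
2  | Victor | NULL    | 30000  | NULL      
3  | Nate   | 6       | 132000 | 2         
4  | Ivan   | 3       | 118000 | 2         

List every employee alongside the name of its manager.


This is a self-join: employees is joined to a second copy of itself, matching each row's manager_id to another row's id. Use LEFT JOIN so rows with manager_id=NULL are kept.
  - employee 1 (Beth): manager_id=NULL -> NULL
  - employee 2 (Victor): manager_id=NULL -> NULL
  - employee 3 (Nate): manager_id=2 -> Victor
  - employee 4 (Ivan): manager_id=2 -> Victor

SQL:
SELECT a.name AS item, b.name AS manager
FROM employees a
LEFT JOIN employees b ON a.manager_id = b.id

Result:
item   | manager
-------+--------
Beth   | NULL   
Victor | NULL   
Nate   | Victor 
Ivan   | Victor 


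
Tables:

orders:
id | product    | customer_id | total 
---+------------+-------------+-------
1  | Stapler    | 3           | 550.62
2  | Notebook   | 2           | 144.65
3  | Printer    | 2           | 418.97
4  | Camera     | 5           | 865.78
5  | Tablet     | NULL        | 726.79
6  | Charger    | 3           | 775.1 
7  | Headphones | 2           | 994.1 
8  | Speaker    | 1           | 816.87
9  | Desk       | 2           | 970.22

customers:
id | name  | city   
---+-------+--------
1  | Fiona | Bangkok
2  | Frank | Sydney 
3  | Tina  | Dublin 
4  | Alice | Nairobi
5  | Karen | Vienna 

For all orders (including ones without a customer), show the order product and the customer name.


LEFT JOIN keeps every row from orders (the left table); where customer_id has no match in customers, the customer columns become NULL. Walk through each order:
  - order 1 (Stapler): customer_id=3 -> matches Tina
  - order 2 (Notebook): customer_id=2 -> matches Frank
  - order 3 (Printer): customer_id=2 -> matches Frank
  - order 4 (Camera): customer_id=5 -> matches Karen
  - order 5 (Tablet): customer_id=NULL, no match -> kept with NULL
  - order 6 (Charger): customer_id=3 -> matches Tina
  - order 7 (Headphones): customer_id=2 -> matches Frank
  - order 8 (Speaker): customer_id=1 -> matches Fiona
  - order 9 (Desk): customer_id=2 -> matches Frank
All 9 rows appear; 1 has NULL customer.

SQL:
SELECT a.product, b.name AS customer
FROM orders a
LEFT JOIN customers b ON a.customer_id = b.id

Result:
product    | customer
-----------+---------
Stapler    | Tina    
Notebook   | Frank   
Printer    | Frank   
Camera     | Karen   
Tablet     | NULL    
Charger    | Tina    
Headphones | Frank   
Speaker    | Fiona   
Desk       | Frank   


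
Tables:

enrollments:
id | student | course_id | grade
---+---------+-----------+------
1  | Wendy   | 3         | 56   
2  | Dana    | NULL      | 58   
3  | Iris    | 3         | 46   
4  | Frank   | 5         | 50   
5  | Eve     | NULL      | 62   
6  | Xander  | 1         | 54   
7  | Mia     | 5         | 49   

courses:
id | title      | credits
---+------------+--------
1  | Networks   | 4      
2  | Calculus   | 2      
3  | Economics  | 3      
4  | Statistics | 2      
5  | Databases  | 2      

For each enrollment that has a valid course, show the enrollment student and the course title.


INNER JOIN keeps only enrollments rows whose course_id matches an id in courses. Walk through each enrollment:
  - enrollment 1 (Wendy): course_id=3 -> matches Economics
  - enrollment 2 (Dana): course_id=NULL, no match -> dropped
  - enrollment 3 (Iris): course_id=3 -> matches Economics
  - enrollment 4 (Frank): course_id=5 -> matches Databases
  - enrollment 5 (Eve): course_id=NULL, no match -> dropped
  - enrollment 6 (Xander): course_id=1 -> matches Networks
  - enrollment 7 (Mia): course_id=5 -> matches Databases
So 2 of 7 rows are dropped.

SQL:
SELECT a.student, b.title AS course
FROM enrollments a
INNER JOIN courses b ON a.course_id = b.id

Result:
student | course   
--------+----------
Wendy   | Economics
Iris    | Economics
Frank   | Databases
Xander  | Networks 
Mia     | Databases


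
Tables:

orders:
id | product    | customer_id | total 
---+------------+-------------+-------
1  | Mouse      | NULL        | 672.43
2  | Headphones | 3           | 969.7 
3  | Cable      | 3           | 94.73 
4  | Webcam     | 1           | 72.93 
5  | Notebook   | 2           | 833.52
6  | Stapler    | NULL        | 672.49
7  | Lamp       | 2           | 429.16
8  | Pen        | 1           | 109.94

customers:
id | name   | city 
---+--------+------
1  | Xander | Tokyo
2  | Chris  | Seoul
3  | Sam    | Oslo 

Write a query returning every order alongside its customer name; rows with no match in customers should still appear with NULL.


LEFT JOIN keeps every row from orders (the left table); where customer_id has no match in customers, the customer columns become NULL. Walk through each order:
  - order 1 (Mouse): customer_id=NULL, no match -> kept with NULL
  - order 2 (Headphones): customer_id=3 -> matches Sam
  - order 3 (Cable): customer_id=3 -> matches Sam
  - order 4 (Webcam): customer_id=1 -> matches Xander
  - order 5 (Notebook): customer_id=2 -> matches Chris
  - order 6 (Stapler): customer_id=NULL, no match -> kept with NULL
  - order 7 (Lamp): customer_id=2 -> matches Chris
  - order 8 (Pen): customer_id=1 -> matches Xander
All 8 rows appear; 2 have NULL customer.

SQL:
SELECT a.product, b.name AS customer
FROM orders a
LEFT JOIN customers b ON a.customer_id = b.id

Result:
product    | customer
-----------+---------
Mouse      | NULL    
Headphones | Sam     
Cable      | Sam     
Webcam     | Xander  
Notebook   | Chris   
Stapler    | NULL    
Lamp       | Chris   
Pen        | Xander  


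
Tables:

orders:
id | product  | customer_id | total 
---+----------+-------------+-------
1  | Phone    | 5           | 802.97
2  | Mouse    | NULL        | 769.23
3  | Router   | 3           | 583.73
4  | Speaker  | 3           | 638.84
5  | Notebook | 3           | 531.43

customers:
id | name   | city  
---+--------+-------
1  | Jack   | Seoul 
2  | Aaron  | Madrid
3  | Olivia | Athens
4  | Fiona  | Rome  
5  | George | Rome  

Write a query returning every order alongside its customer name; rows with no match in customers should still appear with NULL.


LEFT JOIN keeps every row from orders (the left table); where customer_id has no match in customers, the customer columns become NULL. Walk through each order:
  - order 1 (Phone): customer_id=5 -> matches George
  - order 2 (Mouse): customer_id=NULL, no match -> kept with NULL
  - order 3 (Router): customer_id=3 -> matches Olivia
  - order 4 (Speaker): customer_id=3 -> matches Olivia
  - order 5 (Notebook): customer_id=3 -> matches Olivia
All 5 rows appear; 1 has NULL customer.

SQL:
SELECT a.product, b.name AS customer
FROM orders a
LEFT JOIN customers b ON a.customer_id = b.id

Result:
product  | customer
---------+---------
Phone    | George  
Mouse    | NULL    
Router   | Olivia  
Speaker  | Olivia  
Notebook | Olivia  


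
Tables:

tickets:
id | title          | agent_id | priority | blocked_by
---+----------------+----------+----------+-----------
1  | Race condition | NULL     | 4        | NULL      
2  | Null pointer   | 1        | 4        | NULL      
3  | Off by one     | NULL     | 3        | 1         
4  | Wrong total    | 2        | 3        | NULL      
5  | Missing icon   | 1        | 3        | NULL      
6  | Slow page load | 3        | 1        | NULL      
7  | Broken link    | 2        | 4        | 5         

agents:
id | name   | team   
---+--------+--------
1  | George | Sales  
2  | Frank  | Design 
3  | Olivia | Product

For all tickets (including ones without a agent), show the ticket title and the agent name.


LEFT JOIN keeps every row from tickets (the left table); where agent_id has no match in agents, the agent columns become NULL. Walk through each ticket:
  - ticket 1 (Race condition): agent_id=NULL, no match -> kept with NULL
  - ticket 2 (Null pointer): agent_id=1 -> matches George
  - ticket 3 (Off by one): agent_id=NULL, no match -> kept with NULL
  - ticket 4 (Wrong total): agent_id=2 -> matches Frank
  - ticket 5 (Missing icon): agent_id=1 -> matches George
  - ticket 6 (Slow page load): agent_id=3 -> matches Olivia
  - ticket 7 (Broken link): agent_id=2 -> matches Frank
All 7 rows appear; 2 have NULL agent.

SQL:
SELECT a.title, b.name AS agent
FROM tickets a
LEFT JOIN agents b ON a.agent_id = b.id

Result:
title          | agent 
---------------+-------
Race condition | NULL  
Null pointer   | George
Off by one     | NULL  
Wrong total    | Frank 
Missing icon   | George
Slow page load | Olivia
Broken link    | Frank 


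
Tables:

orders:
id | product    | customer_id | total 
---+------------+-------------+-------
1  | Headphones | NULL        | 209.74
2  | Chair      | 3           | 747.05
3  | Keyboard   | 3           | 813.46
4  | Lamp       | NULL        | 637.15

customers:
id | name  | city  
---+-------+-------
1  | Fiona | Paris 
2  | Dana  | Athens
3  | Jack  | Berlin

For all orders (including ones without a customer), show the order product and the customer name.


LEFT JOIN keeps every row from orders (the left table); where customer_id has no match in customers, the customer columns become NULL. Walk through each order:
  - order 1 (Headphones): customer_id=NULL, no match -> kept with NULL
  - order 2 (Chair): customer_id=3 -> matches Jack
  - order 3 (Keyboard): customer_id=3 -> matches Jack
  - order 4 (Lamp): customer_id=NULL, no match -> kept with NULL
All 4 rows appear; 2 have NULL customer.

SQL:
SELECT a.product, b.name AS customer
FROM orders a
LEFT JOIN customers b ON a.customer_id = b.id

Result:
product    | customer
-----------+---------
Headphones | NULL    
Chair      | Jack    
Keyboard   | Jack    
Lamp       | NULL    


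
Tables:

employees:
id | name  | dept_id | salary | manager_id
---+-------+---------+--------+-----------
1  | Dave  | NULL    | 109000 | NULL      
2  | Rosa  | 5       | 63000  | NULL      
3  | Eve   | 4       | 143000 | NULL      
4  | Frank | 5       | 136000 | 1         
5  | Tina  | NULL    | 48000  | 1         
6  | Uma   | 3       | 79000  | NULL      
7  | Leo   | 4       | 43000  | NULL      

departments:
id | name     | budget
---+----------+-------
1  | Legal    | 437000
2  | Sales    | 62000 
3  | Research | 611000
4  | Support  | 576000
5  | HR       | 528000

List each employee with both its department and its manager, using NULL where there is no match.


Two LEFT JOINs from the same base table employees: one to departments via dept_id, one to employees itself via manager_id. Both are LEFT so every employee is preserved.
Match against departments:
  - employee 1 (Dave): dept_id=NULL, no match -> kept with NULL
  - employee 2 (Rosa): dept_id=5 -> matches HR
  - employee 3 (Eve): dept_id=4 -> matches Support
  - employee 4 (Frank): dept_id=5 -> matches HR
  - employee 5 (Tina): dept_id=NULL, no match -> kept with NULL
  - employee 6 (Uma): dept_id=3 -> matches Research
  - employee 7 (Leo): dept_id=4 -> matches Support
Match against employees (self):
  - employee 1 (Dave): manager_id=NULL -> NULL
  - employee 2 (Rosa): manager_id=NULL -> NULL
  - employee 3 (Eve): manager_id=NULL -> NULL
  - employee 4 (Frank): manager_id=1 -> Dave
  - employee 5 (Tina): manager_id=1 -> Dave
  - employee 6 (Uma): manager_id=NULL -> NULL
  - employee 7 (Leo): manager_id=NULL -> NULL

SQL:
SELECT a.name, b.name AS department, c.name AS manager
FROM employees a
LEFT JOIN departments b ON a.dept_id = b.id
LEFT JOIN employees c ON a.manager_id = c.id

Result:
name  | department | manager
------+------------+--------
Dave  | NULL       | NULL   
Rosa  | HR         | NULL   
Eve   | Support    | NULL   
Frank | HR         | Dave   
Tina  | NULL       | Dave   
Uma   | Research   | NULL   
Leo   | Support    | NULL   


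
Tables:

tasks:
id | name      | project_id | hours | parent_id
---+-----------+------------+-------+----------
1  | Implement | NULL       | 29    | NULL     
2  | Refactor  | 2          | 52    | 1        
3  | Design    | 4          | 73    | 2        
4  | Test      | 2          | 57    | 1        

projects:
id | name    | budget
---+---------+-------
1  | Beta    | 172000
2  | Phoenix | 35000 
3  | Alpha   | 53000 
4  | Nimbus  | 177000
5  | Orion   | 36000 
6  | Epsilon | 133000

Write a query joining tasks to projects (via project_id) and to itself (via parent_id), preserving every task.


Two LEFT JOINs from the same base table tasks: one to projects via project_id, one to tasks itself via parent_id. Both are LEFT so every task is preserved.
Match against projects:
  - task 1 (Implement): project_id=NULL, no match -> kept with NULL
  - task 2 (Refactor): project_id=2 -> matches Phoenix
  - task 3 (Design): project_id=4 -> matches Nimbus
  - task 4 (Test): project_id=2 -> matches Phoenix
Match against tasks (self):
  - task 1 (Implement): parent_id=NULL -> NULL
  - task 2 (Refactor): parent_id=1 -> Implement
  - task 3 (Design): parent_id=2 -> Refactor
  - task 4 (Test): parent_id=1 -> Implement

SQL:
SELECT a.name, b.name AS project, c.name AS parent
FROM tasks a
LEFT JOIN projects b ON a.project_id = b.id
LEFT JOIN tasks c ON a.parent_id = c.id

Result:
name      | project | parent   
----------+---------+----------
Implement | NULL    | NULL     
Refactor  | Phoenix | Implement
Design    | Nimbus  | Refactor 
Test      | Phoenix | Implement


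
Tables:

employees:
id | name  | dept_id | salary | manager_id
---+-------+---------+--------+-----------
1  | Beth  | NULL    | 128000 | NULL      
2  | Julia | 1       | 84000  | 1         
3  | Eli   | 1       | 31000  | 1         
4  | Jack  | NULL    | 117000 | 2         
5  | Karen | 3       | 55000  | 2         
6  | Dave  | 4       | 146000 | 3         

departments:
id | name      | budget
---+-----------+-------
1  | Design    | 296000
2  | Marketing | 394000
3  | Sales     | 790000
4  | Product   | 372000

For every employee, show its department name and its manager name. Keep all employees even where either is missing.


Two LEFT JOINs from the same base table employees: one to departments via dept_id, one to employees itself via manager_id. Both are LEFT so every employee is preserved.
Match against departments:
  - employee 1 (Beth): dept_id=NULL, no match -> kept with NULL
  - employee 2 (Julia): dept_id=1 -> matches Design
  - employee 3 (Eli): dept_id=1 -> matches Design
  - employee 4 (Jack): dept_id=NULL, no match -> kept with NULL
  - employee 5 (Karen): dept_id=3 -> matches Sales
  - employee 6 (Dave): dept_id=4 -> matches Product
Match against employees (self):
  - employee 1 (Beth): manager_id=NULL -> NULL
  - employee 2 (Julia): manager_id=1 -> Beth
  - employee 3 (Eli): manager_id=1 -> Beth
  - employee 4 (Jack): manager_id=2 -> Julia
  - employee 5 (Karen): manager_id=2 -> Julia
  - employee 6 (Dave): manager_id=3 -> Eli

SQL:
SELECT a.name, b.name AS department, c.name AS manager
FROM employees a
LEFT JOIN departments b ON a.dept_id = b.id
LEFT JOIN employees c ON a.manager_id = c.id

Result:
name  | department | manager
------+------------+--------
Beth  | NULL       | NULL   
Julia | Design     | Beth   
Eli   | Design     | Beth   
Jack  | NULL       | Julia  
Karen | Sales      | Julia  
Dave  | Product    | Eli    


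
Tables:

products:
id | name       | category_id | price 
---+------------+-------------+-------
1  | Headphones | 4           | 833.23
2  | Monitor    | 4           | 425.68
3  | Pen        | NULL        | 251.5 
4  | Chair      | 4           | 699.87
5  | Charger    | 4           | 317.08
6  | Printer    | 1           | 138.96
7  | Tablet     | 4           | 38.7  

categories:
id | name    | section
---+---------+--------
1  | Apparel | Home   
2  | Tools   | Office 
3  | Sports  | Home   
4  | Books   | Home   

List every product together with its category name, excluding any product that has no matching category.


INNER JOIN keeps only products rows whose category_id matches an id in categories. Walk through each product:
  - product 1 (Headphones): category_id=4 -> matches Books
  - product 2 (Monitor): category_id=4 -> matches Books
  - product 3 (Pen): category_id=NULL, no match -> dropped
  - product 4 (Chair): category_id=4 -> matches Books
  - product 5 (Charger): category_id=4 -> matches Books
  - product 6 (Printer): category_id=1 -> matches Apparel
  - product 7 (Tablet): category_id=4 -> matches Books
So 1 of 7 rows is dropped.

SQL:
SELECT a.name, b.name AS category
FROM products a
INNER JOIN categories b ON a.category_id = b.id

Result:
name       | category
-----------+---------
Headphones | Books   
Monitor    | Books   
Chair      | Books   
Charger    | Books   
Printer    | Apparel 
Tablet     | Books   


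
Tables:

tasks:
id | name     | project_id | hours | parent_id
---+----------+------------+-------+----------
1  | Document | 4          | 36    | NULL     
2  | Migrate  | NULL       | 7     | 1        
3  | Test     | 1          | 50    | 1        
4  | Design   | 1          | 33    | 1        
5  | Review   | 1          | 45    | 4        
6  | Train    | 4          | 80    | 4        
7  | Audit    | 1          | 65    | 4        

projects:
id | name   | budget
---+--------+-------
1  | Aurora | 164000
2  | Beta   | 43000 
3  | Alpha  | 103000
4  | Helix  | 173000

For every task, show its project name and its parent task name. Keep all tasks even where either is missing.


Two LEFT JOINs from the same base table tasks: one to projects via project_id, one to tasks itself via parent_id. Both are LEFT so every task is preserved.
Match against projects:
  - task 1 (Document): project_id=4 -> matches Helix
  - task 2 (Migrate): project_id=NULL, no match -> kept with NULL
  - task 3 (Test): project_id=1 -> matches Aurora
  - task 4 (Design): project_id=1 -> matches Aurora
  - task 5 (Review): project_id=1 -> matches Aurora
  - task 6 (Train): project_id=4 -> matches Helix
  - task 7 (Audit): project_id=1 -> matches Aurora
Match against tasks (self):
  - task 1 (Document): parent_id=NULL -> NULL
  - task 2 (Migrate): parent_id=1 -> Document
  - task 3 (Test): parent_id=1 -> Document
  - task 4 (Design): parent_id=1 -> Document
  - task 5 (Review): parent_id=4 -> Design
  - task 6 (Train): parent_id=4 -> Design
  - task 7 (Audit): parent_id=4 -> Design

SQL:
SELECT a.name, b.name AS project, c.name AS parent
FROM tasks a
LEFT JOIN projects b ON a.project_id = b.id
LEFT JOIN tasks c ON a.parent_id = c.id

Result:
name     | project | parent  
---------+---------+---------
Document | Helix   | NULL    
Migrate  | NULL    | Document
Test     | Aurora  | Document
Design   | Aurora  | Document
Review   | Aurora  | Design  
Train    | Helix   | Design  
Audit    | Aurora  | Design  


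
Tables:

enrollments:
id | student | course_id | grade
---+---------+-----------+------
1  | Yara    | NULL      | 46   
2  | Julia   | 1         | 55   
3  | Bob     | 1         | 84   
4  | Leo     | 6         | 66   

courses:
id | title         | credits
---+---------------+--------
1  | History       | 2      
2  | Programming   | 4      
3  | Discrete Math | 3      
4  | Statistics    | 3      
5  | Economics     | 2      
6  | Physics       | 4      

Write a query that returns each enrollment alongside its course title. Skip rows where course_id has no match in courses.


INNER JOIN keeps only enrollments rows whose course_id matches an id in courses. Walk through each enrollment:
  - enrollment 1 (Yara): course_id=NULL, no match -> dropped
  - enrollment 2 (Julia): course_id=1 -> matches History
  - enrollment 3 (Bob): course_id=1 -> matches History
  - enrollment 4 (Leo): course_id=6 -> matches Physics
So 1 of 4 rows is dropped.

SQL:
SELECT a.student, b.title AS course
FROM enrollments a
INNER JOIN courses b ON a.course_id = b.id

Result:
student | course 
--------+--------
Julia   | History
Bob     | History
Leo     | Physics


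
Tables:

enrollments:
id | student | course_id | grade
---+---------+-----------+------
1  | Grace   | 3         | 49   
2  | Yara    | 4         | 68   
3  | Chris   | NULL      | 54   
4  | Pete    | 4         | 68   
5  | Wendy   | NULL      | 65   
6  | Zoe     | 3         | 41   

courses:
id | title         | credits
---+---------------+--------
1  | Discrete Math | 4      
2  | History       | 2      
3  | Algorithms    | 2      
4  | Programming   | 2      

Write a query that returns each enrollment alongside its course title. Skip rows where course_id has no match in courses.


INNER JOIN keeps only enrollments rows whose course_id matches an id in courses. Walk through each enrollment:
  - enrollment 1 (Grace): course_id=3 -> matches Algorithms
  - enrollment 2 (Yara): course_id=4 -> matches Programming
  - enrollment 3 (Chris): course_id=NULL, no match -> dropped
  - enrollment 4 (Pete): course_id=4 -> matches Programming
  - enrollment 5 (Wendy): course_id=NULL, no match -> dropped
  - enrollment 6 (Zoe): course_id=3 -> matches Algorithms
So 2 of 6 rows are dropped.

SQL:
SELECT a.student, b.title AS course
FROM enrollments a
INNER JOIN courses b ON a.course_id = b.id

Result:
student | course     
--------+------------
Grace   | Algorithms 
Yara    | Programming
Pete    | Programming
Zoe     | Algorithms 
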